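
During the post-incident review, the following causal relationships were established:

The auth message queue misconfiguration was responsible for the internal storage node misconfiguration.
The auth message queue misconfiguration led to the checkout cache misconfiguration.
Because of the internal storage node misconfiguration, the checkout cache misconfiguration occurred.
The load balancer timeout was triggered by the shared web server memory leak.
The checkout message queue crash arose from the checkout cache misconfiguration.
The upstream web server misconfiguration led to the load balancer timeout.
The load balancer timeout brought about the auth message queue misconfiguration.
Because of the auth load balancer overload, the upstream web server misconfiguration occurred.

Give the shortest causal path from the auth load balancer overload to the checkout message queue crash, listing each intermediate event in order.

the auth load balancer overload → the upstream web server misconfiguration
the upstream web server misconfiguration → the load balancer timeout
the load balancer timeout → the auth message queue misconfiguration
the auth message queue misconfiguration → the checkout cache misconfiguration
the checkout cache misconfiguration → the checkout message queue crash
Length: 5 steps.

the auth load balancer overload → the upstream web server misconfiguration → the load balancer timeout → the auth message queue misconfiguration → the checkout cache misconfiguration → the checkout message queue crash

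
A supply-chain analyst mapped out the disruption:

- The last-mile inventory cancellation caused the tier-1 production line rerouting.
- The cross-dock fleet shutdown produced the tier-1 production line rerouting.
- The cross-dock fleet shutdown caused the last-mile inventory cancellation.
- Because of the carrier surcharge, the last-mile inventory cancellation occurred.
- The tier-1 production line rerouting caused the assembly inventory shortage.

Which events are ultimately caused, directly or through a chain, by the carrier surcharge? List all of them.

Direct effects: the last-mile inventory cancellation.
2 steps out: the tier-1 production line rerouting.
3 steps out: the assembly inventory shortage.
Not reachable from it: the cross-dock fleet shutdown.

the assembly inventory shortage, the last-mile inventory cancellation, the tier-1 production line rerouting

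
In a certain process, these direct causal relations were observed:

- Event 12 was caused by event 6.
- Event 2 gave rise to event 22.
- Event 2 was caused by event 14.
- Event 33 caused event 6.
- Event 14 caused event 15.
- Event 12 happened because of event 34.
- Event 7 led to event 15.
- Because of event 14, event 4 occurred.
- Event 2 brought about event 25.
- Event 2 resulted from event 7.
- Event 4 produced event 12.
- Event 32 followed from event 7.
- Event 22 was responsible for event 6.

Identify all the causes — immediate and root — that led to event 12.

Immediate causes of event 12: event 34, event 6, event 4.
Further upstream: event 7, event 14, event 33, event 2, event 22.

event 14, event 2, event 22, event 33, event 34, event 4, event 6, event 7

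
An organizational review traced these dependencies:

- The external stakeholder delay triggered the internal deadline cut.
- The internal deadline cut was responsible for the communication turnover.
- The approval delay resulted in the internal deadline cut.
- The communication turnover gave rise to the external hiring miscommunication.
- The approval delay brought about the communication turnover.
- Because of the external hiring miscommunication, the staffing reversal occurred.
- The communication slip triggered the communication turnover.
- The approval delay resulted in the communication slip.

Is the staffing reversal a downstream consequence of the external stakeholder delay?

Yes

There is a causal chain: the external stakeholder delay → the internal deadline cut → the communication turnover → the external hiring miscommunication → the staffing reversal.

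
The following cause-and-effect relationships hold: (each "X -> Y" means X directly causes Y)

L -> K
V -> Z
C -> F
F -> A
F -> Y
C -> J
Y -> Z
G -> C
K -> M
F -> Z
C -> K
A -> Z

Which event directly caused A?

Upstream contributors include G, C, but only F feeds directly into A.

F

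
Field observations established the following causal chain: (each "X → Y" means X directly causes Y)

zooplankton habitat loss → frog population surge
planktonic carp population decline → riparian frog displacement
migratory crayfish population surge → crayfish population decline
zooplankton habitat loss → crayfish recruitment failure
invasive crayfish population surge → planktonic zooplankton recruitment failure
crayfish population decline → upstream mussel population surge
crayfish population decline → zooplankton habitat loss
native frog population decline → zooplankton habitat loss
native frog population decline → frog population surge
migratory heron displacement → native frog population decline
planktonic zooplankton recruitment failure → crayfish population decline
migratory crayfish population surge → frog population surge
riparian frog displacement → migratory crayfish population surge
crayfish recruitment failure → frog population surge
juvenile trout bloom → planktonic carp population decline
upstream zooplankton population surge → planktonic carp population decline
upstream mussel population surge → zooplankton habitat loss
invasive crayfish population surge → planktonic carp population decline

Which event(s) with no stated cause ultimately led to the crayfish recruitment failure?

the invasive crayfish population surge, the juvenile trout bloom, the migratory heron displacement, the upstream zooplankton population surge

Tracing upstream from the crayfish recruitment failure: the crayfish recruitment failure ← the zooplankton habitat loss ← the crayfish population decline ← the migratory crayfish population surge ← the riparian frog displacement ← the planktonic carp population decline ← the upstream zooplankton population surge.
A separate upstream branch: the crayfish recruitment failure ← the zooplankton habitat loss ← the crayfish population decline ← the migratory crayfish population surge ← the riparian frog displacement ← the planktonic carp population decline ← the juvenile trout bloom.
A separate upstream branch: the crayfish recruitment failure ← the zooplankton habitat loss ← the crayfish population decline ← the planktonic zooplankton recruitment failure ← the invasive crayfish population surge.
A separate upstream branch: the crayfish recruitment failure ← the zooplankton habitat loss ← the native frog population decline ← the migratory heron displacement.
Each of those chain origins has no stated cause.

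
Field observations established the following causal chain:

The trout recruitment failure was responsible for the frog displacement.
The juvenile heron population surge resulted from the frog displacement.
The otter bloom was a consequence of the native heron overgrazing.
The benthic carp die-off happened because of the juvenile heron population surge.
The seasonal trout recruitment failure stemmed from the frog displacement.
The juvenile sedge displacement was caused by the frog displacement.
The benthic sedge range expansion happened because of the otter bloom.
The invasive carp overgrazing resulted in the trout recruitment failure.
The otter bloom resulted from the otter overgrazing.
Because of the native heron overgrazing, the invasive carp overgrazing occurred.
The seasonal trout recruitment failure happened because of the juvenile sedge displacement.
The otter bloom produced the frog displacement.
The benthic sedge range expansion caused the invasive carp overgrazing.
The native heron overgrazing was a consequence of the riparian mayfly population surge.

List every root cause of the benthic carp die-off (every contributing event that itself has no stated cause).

Tracing upstream from the benthic carp die-off: the benthic carp die-off ← the juvenile heron population surge ← the frog displacement ← the otter bloom ← the native heron overgrazing ← the riparian mayfly population surge.
A separate upstream branch: the benthic carp die-off ← the juvenile heron population surge ← the frog displacement ← the otter bloom ← the otter overgrazing.
Each of those chain origins has no stated cause.

the otter overgrazing, the riparian mayfly population surge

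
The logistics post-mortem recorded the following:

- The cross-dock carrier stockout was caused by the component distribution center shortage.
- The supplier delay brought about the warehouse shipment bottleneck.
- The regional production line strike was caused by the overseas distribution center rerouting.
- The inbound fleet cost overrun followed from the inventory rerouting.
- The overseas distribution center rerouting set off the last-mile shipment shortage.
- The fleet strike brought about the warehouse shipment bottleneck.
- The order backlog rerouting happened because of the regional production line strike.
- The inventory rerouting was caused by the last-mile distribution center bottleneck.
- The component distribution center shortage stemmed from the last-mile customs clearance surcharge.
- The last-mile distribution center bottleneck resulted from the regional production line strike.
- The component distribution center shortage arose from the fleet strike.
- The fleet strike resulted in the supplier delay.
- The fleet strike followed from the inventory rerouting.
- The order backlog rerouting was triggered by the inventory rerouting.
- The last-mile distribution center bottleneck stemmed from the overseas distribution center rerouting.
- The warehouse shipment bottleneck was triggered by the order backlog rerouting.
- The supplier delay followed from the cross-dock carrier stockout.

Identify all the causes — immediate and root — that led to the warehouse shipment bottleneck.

Immediate causes of the warehouse shipment bottleneck: the fleet strike, the supplier delay, the order backlog rerouting.
Further upstream: the overseas distribution center rerouting, the regional production line strike, the last-mile distribution center bottleneck, the inventory rerouting, the last-mile customs clearance surcharge, the component distribution center shortage, the cross-dock carrier stockout.

the component distribution center shortage, the cross-dock carrier stockout, the fleet strike, the inventory rerouting, the last-mile customs clearance surcharge, the last-mile distribution center bottleneck, the order backlog rerouting, the overseas distribution center rerouting, the regional production line strike, the supplier delay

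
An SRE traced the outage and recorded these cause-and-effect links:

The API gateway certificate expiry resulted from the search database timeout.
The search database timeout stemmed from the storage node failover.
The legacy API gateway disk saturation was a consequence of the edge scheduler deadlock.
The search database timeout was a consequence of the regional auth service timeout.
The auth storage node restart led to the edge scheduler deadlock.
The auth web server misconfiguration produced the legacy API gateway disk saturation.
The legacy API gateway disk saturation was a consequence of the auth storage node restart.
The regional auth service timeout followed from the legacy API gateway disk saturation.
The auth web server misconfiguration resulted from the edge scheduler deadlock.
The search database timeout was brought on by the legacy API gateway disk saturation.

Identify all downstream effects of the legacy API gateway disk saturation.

Direct effects: the regional auth service timeout, the search database timeout.
2 steps out: the API gateway certificate expiry.
Not reachable from it: the auth storage node restart, the edge scheduler deadlock, the auth web server misconfiguration, the storage node failover.

the API gateway certificate expiry, the regional auth service timeout, the search database timeout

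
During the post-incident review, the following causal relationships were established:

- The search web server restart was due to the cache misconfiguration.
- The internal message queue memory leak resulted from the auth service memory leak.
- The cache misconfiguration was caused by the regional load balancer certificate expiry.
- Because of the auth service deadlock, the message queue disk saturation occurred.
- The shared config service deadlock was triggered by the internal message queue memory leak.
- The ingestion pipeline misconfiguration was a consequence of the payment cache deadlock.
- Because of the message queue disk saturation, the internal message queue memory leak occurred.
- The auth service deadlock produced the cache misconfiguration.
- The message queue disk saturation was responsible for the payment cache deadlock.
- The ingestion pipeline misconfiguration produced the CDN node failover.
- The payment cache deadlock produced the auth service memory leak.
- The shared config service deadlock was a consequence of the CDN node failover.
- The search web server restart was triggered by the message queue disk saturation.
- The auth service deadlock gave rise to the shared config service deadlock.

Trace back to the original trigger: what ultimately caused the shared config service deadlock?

the auth service deadlock

Tracing upstream from the shared config service deadlock: the shared config service deadlock ← the auth service deadlock.
The auth service deadlock has no stated cause, so it is the root.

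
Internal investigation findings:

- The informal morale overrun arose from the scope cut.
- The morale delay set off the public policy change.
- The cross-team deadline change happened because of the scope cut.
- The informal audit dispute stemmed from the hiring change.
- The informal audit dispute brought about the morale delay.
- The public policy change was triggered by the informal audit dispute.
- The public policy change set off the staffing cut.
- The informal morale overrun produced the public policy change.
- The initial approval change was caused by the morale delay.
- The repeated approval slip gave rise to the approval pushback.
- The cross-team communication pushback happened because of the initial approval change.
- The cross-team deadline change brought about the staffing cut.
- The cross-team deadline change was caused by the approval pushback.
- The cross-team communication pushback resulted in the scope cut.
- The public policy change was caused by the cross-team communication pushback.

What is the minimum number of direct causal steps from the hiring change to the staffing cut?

3

Shortest chain: the hiring change → the informal audit dispute → the public policy change → the staffing cut.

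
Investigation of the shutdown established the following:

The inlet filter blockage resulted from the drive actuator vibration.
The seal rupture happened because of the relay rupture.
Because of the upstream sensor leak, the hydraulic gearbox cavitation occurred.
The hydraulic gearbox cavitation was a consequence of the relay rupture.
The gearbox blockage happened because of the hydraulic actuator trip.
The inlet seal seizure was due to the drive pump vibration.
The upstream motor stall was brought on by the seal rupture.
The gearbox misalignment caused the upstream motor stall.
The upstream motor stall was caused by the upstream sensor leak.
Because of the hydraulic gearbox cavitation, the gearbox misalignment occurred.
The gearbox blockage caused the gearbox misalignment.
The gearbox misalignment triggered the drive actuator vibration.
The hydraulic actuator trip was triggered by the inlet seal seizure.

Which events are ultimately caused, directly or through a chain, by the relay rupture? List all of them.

the drive actuator vibration, the gearbox misalignment, the hydraulic gearbox cavitation, the inlet filter blockage, the seal rupture, the upstream motor stall

Direct effects: the hydraulic gearbox cavitation, the seal rupture.
2 steps out: the gearbox misalignment, the upstream motor stall.
3 steps out: the drive actuator vibration.
4 steps out: the inlet filter blockage.
Not reachable from it: the drive pump vibration, the inlet seal seizure, the hydraulic actuator trip, the upstream sensor leak, the gearbox blockage.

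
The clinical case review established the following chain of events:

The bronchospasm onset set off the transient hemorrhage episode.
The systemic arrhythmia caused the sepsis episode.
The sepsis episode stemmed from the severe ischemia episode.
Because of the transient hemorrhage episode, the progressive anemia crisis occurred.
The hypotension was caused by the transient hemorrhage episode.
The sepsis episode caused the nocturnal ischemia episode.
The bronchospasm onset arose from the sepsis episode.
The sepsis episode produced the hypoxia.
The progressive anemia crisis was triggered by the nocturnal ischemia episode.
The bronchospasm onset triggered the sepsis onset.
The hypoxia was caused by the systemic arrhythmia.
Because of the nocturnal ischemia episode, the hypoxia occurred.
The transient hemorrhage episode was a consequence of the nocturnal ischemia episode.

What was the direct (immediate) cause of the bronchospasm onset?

Upstream contributors include the systemic arrhythmia, the severe ischemia episode, but only the sepsis episode feeds directly into the bronchospasm onset.

the sepsis episode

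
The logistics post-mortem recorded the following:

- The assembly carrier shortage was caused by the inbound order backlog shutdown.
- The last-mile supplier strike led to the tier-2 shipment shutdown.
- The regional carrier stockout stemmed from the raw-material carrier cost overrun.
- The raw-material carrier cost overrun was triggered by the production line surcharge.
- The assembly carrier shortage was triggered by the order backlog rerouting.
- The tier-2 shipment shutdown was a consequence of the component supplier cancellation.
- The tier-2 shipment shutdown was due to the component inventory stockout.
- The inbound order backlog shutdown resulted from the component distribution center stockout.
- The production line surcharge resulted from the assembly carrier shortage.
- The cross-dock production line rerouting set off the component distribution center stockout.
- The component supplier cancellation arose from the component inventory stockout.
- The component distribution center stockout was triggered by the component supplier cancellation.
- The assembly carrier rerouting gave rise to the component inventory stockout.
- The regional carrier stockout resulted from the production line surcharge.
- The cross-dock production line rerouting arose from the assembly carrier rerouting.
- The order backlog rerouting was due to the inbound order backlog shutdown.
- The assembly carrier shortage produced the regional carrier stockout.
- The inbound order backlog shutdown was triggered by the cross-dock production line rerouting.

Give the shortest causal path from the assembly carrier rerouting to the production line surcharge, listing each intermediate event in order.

the assembly carrier rerouting → the cross-dock production line rerouting
the cross-dock production line rerouting → the inbound order backlog shutdown
the inbound order backlog shutdown → the assembly carrier shortage
the assembly carrier shortage → the production line surcharge
Length: 4 steps.

the assembly carrier rerouting → the cross-dock production line rerouting → the inbound order backlog shutdown → the assembly carrier shortage → the production line surcharge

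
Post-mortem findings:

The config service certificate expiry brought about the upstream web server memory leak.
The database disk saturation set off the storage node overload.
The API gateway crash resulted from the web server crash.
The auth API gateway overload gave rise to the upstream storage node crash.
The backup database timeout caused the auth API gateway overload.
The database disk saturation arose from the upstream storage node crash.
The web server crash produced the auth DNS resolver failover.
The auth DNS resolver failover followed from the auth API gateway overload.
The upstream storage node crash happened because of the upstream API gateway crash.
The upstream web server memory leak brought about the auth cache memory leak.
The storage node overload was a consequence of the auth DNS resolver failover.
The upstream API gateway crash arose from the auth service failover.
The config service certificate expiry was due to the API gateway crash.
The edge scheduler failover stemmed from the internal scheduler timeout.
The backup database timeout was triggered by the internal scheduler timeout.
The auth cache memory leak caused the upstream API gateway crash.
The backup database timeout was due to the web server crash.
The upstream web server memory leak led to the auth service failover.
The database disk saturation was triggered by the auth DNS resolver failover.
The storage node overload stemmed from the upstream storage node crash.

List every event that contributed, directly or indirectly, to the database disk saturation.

Immediate causes of the database disk saturation: the auth DNS resolver failover, the upstream storage node crash.
Further upstream: the web server crash, the API gateway crash, the config service certificate expiry, the upstream web server memory leak, the internal scheduler timeout, the auth cache memory leak, the auth service failover, the backup database timeout, the auth API gateway overload, the upstream API gateway crash.

the API gateway crash, the auth API gateway overload, the auth DNS resolver failover, the auth cache memory leak, the auth service failover, the backup database timeout, the config service certificate expiry, the internal scheduler timeout, the upstream API gateway crash, the upstream storage node crash, the upstream web server memory leak, the web server crash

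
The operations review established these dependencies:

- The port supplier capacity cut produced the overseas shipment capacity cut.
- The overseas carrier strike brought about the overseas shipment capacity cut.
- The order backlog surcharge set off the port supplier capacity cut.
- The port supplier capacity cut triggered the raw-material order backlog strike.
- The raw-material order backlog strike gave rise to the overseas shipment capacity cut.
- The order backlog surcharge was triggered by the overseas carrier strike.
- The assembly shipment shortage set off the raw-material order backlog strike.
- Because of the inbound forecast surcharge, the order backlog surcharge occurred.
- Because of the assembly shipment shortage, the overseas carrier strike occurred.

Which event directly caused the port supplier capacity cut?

Upstream contributors include the assembly shipment shortage, the overseas carrier strike, the inbound forecast surcharge, but only the order backlog surcharge feeds directly into the port supplier capacity cut.

the order backlog surcharge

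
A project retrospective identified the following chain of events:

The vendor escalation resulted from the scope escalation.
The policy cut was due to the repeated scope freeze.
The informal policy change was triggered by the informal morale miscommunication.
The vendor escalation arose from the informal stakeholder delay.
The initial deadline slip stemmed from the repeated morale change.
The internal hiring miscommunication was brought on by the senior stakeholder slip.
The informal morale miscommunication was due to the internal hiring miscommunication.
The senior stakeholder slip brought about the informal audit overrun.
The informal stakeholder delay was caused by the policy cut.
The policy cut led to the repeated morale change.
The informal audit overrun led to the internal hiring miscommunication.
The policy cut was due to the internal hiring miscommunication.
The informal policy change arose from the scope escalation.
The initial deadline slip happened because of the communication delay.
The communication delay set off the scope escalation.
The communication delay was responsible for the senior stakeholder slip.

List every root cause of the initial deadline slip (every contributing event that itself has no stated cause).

the communication delay, the repeated scope freeze

Tracing upstream from the initial deadline slip: the initial deadline slip ← the communication delay.
A separate upstream branch: the initial deadline slip ← the repeated morale change ← the policy cut ← the repeated scope freeze.
Each of those chain origins has no stated cause.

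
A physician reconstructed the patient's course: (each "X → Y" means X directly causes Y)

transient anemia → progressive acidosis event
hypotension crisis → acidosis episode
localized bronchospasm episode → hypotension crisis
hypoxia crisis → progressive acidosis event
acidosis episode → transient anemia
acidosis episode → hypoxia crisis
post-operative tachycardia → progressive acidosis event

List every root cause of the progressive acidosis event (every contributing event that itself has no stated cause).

the localized bronchospasm episode, the post-operative tachycardia

Tracing upstream from the progressive acidosis event: the progressive acidosis event ← the transient anemia ← the acidosis episode ← the hypotension crisis ← the localized bronchospasm episode.
A separate upstream branch: the progressive acidosis event ← the post-operative tachycardia.
Each of those chain origins has no stated cause.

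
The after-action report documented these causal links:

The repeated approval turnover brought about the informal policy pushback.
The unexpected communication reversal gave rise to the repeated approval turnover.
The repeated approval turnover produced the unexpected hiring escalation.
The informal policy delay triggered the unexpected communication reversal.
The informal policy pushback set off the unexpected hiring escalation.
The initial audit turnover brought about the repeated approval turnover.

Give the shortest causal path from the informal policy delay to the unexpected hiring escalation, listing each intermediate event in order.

the informal policy delay → the unexpected communication reversal
the unexpected communication reversal → the repeated approval turnover
the repeated approval turnover → the unexpected hiring escalation
Length: 3 steps.

the informal policy delay → the unexpected communication reversal → the repeated approval turnover → the unexpected hiring escalation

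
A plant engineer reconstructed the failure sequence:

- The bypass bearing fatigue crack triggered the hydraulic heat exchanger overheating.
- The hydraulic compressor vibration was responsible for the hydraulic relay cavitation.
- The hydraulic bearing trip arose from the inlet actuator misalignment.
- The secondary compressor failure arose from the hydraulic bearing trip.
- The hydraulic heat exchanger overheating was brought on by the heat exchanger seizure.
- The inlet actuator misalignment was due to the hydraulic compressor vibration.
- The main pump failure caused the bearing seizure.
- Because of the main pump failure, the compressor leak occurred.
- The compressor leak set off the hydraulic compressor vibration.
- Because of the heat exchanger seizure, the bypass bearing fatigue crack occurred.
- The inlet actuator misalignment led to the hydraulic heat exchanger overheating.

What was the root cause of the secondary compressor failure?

Tracing upstream from the secondary compressor failure: the secondary compressor failure ← the hydraulic bearing trip ← the inlet actuator misalignment ← the hydraulic compressor vibration ← the compressor leak ← the main pump failure.
The main pump failure has no stated cause, so it is the root.

the main pump failure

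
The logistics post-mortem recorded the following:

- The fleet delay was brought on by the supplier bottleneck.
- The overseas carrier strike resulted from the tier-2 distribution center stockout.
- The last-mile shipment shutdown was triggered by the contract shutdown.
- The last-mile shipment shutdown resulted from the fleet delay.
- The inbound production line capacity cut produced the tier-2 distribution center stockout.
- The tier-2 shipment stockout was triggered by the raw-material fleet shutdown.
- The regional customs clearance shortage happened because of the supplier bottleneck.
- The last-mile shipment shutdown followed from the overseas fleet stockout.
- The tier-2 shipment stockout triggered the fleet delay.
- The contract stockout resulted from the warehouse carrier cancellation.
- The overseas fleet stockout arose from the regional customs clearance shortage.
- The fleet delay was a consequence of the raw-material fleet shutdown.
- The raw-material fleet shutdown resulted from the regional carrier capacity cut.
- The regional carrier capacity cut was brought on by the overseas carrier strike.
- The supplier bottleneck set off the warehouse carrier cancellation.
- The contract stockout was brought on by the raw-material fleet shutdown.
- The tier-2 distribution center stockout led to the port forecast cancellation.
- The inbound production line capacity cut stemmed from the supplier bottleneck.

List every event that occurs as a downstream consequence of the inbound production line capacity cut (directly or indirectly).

Direct effects: the tier-2 distribution center stockout.
2 steps out: the overseas carrier strike, the port forecast cancellation.
3 steps out: the regional carrier capacity cut.
4 steps out: the raw-material fleet shutdown.
5 steps out: the tier-2 shipment stockout, the fleet delay, the contract stockout.
6 steps out: the last-mile shipment shutdown.
Not reachable from it: the supplier bottleneck, the warehouse carrier cancellation, the regional customs clearance shortage, the overseas fleet stockout, the contract shutdown.

the contract stockout, the fleet delay, the last-mile shipment shutdown, the overseas carrier strike, the port forecast cancellation, the raw-material fleet shutdown, the regional carrier capacity cut, the tier-2 distribution center stockout, the tier-2 shipment stockout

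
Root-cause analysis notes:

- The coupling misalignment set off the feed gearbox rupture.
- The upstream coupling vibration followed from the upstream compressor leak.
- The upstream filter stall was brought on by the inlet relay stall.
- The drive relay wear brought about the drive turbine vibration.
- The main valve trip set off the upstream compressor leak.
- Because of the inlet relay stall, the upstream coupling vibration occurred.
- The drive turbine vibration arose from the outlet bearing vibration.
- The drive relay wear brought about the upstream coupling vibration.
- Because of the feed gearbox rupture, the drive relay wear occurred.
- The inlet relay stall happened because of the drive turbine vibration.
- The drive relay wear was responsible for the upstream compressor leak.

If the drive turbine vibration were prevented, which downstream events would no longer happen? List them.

the inlet relay stall, the upstream filter stall

Downstream of the drive turbine vibration: the inlet relay stall, the upstream filter stall, the upstream coupling vibration.
Of those, still caused via another path: the upstream coupling vibration.
The remainder have no surviving cause.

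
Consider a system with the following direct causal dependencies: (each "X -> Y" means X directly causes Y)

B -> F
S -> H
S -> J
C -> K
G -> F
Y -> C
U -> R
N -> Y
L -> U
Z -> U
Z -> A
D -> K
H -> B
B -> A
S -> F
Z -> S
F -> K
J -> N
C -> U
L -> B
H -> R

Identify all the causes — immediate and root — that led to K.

B, C, D, F, G, H, J, L, N, S, Y, Z

Immediate causes of K: D, C, F.
Further upstream: Z, S, J, H, N, Y, L, B, G.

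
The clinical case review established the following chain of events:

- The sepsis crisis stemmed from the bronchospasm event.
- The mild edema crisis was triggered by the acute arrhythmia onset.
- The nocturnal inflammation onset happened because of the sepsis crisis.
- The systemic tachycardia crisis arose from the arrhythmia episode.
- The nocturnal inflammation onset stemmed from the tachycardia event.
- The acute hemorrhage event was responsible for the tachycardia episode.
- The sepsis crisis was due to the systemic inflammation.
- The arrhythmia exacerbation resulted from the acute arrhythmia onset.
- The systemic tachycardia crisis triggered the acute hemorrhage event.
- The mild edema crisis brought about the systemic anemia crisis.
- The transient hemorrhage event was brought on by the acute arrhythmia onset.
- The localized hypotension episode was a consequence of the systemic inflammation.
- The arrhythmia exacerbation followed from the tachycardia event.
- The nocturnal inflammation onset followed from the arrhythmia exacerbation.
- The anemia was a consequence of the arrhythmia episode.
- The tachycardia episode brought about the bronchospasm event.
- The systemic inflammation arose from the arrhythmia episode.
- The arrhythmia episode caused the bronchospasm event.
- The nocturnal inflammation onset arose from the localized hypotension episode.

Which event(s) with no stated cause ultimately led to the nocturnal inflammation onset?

the acute arrhythmia onset, the arrhythmia episode, the tachycardia event

Tracing upstream from the nocturnal inflammation onset: the nocturnal inflammation onset ← the tachycardia event.
A separate upstream branch: the nocturnal inflammation onset ← the arrhythmia exacerbation ← the acute arrhythmia onset.
A separate upstream branch: the nocturnal inflammation onset ← the localized hypotension episode ← the systemic inflammation ← the arrhythmia episode.
Each of those chain origins has no stated cause.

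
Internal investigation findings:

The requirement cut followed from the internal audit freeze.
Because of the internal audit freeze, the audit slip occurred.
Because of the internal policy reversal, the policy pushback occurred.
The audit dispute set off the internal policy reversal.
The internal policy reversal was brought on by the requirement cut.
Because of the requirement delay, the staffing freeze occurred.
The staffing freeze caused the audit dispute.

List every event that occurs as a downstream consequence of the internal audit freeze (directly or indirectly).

the audit slip, the internal policy reversal, the policy pushback, the requirement cut

Direct effects: the requirement cut, the audit slip.
2 steps out: the internal policy reversal.
3 steps out: the policy pushback.
Not reachable from it: the requirement delay, the staffing freeze, the audit dispute.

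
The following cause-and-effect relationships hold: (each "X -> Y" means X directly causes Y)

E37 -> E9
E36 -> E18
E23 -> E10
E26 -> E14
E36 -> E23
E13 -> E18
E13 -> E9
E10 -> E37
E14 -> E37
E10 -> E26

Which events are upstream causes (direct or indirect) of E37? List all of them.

Immediate causes of E37: E10, E14.
Further upstream: E36, E23, E26.

E10, E14, E23, E26, E36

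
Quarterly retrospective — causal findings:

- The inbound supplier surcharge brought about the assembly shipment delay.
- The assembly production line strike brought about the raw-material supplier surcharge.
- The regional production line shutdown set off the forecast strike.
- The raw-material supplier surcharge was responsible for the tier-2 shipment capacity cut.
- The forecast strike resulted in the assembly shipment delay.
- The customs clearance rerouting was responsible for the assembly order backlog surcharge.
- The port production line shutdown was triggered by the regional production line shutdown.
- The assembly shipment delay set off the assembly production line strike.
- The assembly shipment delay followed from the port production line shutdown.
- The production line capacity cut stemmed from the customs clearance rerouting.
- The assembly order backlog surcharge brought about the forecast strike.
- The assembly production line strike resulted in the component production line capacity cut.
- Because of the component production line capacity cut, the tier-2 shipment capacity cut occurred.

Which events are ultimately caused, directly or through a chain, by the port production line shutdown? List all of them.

the assembly production line strike, the assembly shipment delay, the component production line capacity cut, the raw-material supplier surcharge, the tier-2 shipment capacity cut

Direct effects: the assembly shipment delay.
2 steps out: the assembly production line strike.
3 steps out: the raw-material supplier surcharge, the component production line capacity cut.
4 steps out: the tier-2 shipment capacity cut.
Not reachable from it: the customs clearance rerouting, the production line capacity cut, the regional production line shutdown, the assembly order backlog surcharge, the forecast strike, the inbound supplier surcharge.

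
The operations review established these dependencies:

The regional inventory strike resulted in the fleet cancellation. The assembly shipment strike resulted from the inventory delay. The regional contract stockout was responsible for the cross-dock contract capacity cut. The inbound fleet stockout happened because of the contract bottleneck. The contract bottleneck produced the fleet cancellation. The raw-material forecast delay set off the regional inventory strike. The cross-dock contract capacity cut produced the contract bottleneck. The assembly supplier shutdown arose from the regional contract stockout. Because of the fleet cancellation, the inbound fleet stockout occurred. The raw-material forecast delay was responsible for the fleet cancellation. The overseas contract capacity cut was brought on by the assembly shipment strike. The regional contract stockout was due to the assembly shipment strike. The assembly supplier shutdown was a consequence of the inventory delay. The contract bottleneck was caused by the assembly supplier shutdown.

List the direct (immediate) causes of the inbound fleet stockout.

Upstream contributors include the inventory delay, the assembly shipment strike, the regional contract stockout, the raw-material forecast delay, the assembly supplier shutdown, the cross-dock contract capacity cut, the regional inventory strike, but only the contract bottleneck, the fleet cancellation feed directly into the inbound fleet stockout.

the contract bottleneck, the fleet cancellation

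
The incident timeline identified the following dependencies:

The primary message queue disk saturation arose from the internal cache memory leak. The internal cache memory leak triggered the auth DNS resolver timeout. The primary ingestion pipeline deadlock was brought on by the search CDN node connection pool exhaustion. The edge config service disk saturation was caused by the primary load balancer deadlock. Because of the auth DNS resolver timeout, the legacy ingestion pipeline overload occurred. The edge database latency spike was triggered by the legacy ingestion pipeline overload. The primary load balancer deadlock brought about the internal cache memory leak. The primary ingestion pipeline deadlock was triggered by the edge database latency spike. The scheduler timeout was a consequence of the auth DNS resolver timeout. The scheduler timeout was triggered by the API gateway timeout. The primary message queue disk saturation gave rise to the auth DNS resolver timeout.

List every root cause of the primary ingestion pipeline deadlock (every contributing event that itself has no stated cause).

Tracing upstream from the primary ingestion pipeline deadlock: the primary ingestion pipeline deadlock ← the edge database latency spike ← the legacy ingestion pipeline overload ← the auth DNS resolver timeout ← the internal cache memory leak ← the primary load balancer deadlock.
A separate upstream branch: the primary ingestion pipeline deadlock ← the search CDN node connection pool exhaustion.
Each of those chain origins has no stated cause.

the primary load balancer deadlock, the search CDN node connection pool exhaustion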